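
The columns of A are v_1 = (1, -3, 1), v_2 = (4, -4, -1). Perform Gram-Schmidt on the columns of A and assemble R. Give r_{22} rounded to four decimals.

v_1 = (1, -3, 1); ‖v_1‖ = 3.3166, so e_1 = (0.3015, -0.9045, 0.3015).
e_1·v_2 = 0.3015·4 + (-0.9045)·(-4) + 0.3015·(-1) = 4.5227.
u_2 = v_2 − 4.5227·e_1 = (2.6364, 0.0909, -2.3636).
r_{22} = ‖u_2‖ = 3.5420.

r_{22} = 3.5420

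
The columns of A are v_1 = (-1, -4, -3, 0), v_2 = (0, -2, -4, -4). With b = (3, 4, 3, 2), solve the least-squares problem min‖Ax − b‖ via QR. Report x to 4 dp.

v_1 = (-1, -4, -3, 0); ‖v_1‖ = 5.0990, so q_1 = (-0.1961, -0.7845, -0.5883, 0.0000).
q_1·v_2 = (-0.1961)·0 + (-0.7845)·(-2) + (-0.5883)·(-4) + 0.0000·(-4) = 3.9223.
u_2 = v_2 − 3.9223·q_1 = (0.7692, 1.0769, -1.6923, -4.0000).
‖u_2‖ = 4.5404, so q_2 = (0.1694, 0.2372, -0.3727, -0.8810).
Qᵀb = (-5.4913, -1.4231).
Back-substitute: x_2 = -1.4231/4.5404 = -0.3134.
x_1 = (-5.4913 − 3.9223·(-0.3134))/5.0990 = -0.8358.

x = (-0.8358, -0.3134)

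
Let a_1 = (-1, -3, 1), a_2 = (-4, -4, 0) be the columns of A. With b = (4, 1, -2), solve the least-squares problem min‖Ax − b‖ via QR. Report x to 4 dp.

x = (0.3333, -0.7917)

a_1 = (-1, -3, 1); ‖a_1‖ = 3.3166, so e_1 = (-0.3015, -0.9045, 0.3015).
e_1·a_2 = (-0.3015)·(-4) + (-0.9045)·(-4) + 0.3015·0 = 4.8242.
u_2 = a_2 − 4.8242·e_1 = (-2.5455, 0.3636, -1.4545).
‖u_2‖ = 2.9542, so e_2 = (-0.8616, 0.1231, -0.4924).
Qᵀb = (-2.7136, -2.3387).
Back-substitute: x_2 = -2.3387/2.9542 = -0.7917.
x_1 = (-2.7136 − 4.8242·(-0.7917))/3.3166 = 0.3333.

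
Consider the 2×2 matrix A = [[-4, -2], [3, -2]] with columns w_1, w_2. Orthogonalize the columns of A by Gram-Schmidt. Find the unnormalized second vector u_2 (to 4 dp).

u_2 = (-1.6800, -2.2400)

w_1 = (-4, 3); ‖w_1‖ = 5.0000, so q_1 = (-0.8000, 0.6000).
q_1·w_2 = (-0.8000)·(-2) + 0.6000·(-2) = 0.4000.
u_2 = w_2 − 0.4000·q_1 = (-1.6800, -2.2400).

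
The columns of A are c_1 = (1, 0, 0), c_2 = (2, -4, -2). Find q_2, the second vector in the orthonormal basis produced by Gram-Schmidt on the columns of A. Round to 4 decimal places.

c_1 = (1, 0, 0); ‖c_1‖ = 1.0000, so q_1 = (1.0000, 0.0000, 0.0000).
q_1·c_2 = 1.0000·2 + 0.0000·(-4) + 0.0000·(-2) = 2.0000.
u_2 = c_2 − 2.0000·q_1 = (0.0000, -4.0000, -2.0000).
‖u_2‖ = 4.4721, so q_2 = (0.0000, -0.8944, -0.4472).

q_2 = (0.0000, -0.8944, -0.4472)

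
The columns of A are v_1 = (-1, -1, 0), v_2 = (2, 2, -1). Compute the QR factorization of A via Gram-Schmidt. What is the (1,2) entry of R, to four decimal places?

r_{12} = -2.8284

v_1 = (-1, -1, 0); ‖v_1‖ = 1.4142, so e_1 = (-0.7071, -0.7071, 0.0000).
r_{12} = e_1·v_2 = -2.8284.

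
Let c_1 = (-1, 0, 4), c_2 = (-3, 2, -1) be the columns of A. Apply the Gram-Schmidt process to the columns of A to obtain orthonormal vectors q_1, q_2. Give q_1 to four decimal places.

q_1 = (-0.2425, 0.0000, 0.9701)

c_1 = (-1, 0, 4); ‖c_1‖ = 4.1231, so q_1 = (-0.2425, 0.0000, 0.9701).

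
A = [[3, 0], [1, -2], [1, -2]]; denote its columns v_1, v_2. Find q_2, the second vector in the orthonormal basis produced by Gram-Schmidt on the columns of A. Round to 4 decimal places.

v_1 = (3, 1, 1); ‖v_1‖ = 3.3166, so q_1 = (0.9045, 0.3015, 0.3015).
q_1·v_2 = 0.9045·0 + 0.3015·(-2) + 0.3015·(-2) = -1.2060.
u_2 = v_2 + 1.2060·q_1 = (1.0909, -1.6364, -1.6364).
‖u_2‖ = 2.5584, so q_2 = (0.4264, -0.6396, -0.6396).

q_2 = (0.4264, -0.6396, -0.6396)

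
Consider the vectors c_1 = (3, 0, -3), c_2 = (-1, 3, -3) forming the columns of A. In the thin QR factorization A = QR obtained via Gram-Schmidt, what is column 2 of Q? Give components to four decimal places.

c_1 = (3, 0, -3); ‖c_1‖ = 4.2426, so e_1 = (0.7071, 0.0000, -0.7071).
e_1·c_2 = 0.7071·(-1) + 0.0000·3 + (-0.7071)·(-3) = 1.4142.
u_2 = c_2 − 1.4142·e_1 = (-2.0000, 3.0000, -2.0000).
‖u_2‖ = 4.1231, so e_2 = (-0.4851, 0.7276, -0.4851).

e_2 = (-0.4851, 0.7276, -0.4851)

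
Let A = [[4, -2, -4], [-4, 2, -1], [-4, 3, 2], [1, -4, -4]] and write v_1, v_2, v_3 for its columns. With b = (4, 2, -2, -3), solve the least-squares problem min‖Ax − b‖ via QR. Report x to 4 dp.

x = (1.0292, 2.0159, -1.1282)

e_1 = v_1/‖v_1‖ = (4, -4, -4, 1)/7.0000 = (0.5714, -0.5714, -0.5714, 0.1429).
r_{12} = e_1·v_2 = -4.5714.
u_2 = v_2 + 4.5714·e_1 = (0.6122, -0.6122, 0.3878, -3.3469).
‖u_2‖ = 3.4788, so e_2 = (0.1760, -0.1760, 0.1115, -0.9621).
r_{13} = e_1·v_3 = -3.4286; r_{23} = e_2·v_3 = 3.5433.
u_3 = v_3 + 3.4286·e_1 − 3.5433·e_2 = (-2.6644, -2.3356, -0.3541, -0.1012).
‖u_3‖ = 3.5623, so e_3 = (-0.7480, -0.6556, -0.0994, -0.0284).
Qᵀb = (1.8571, 3.0154, -4.0191).
Back-substitute: x_3 = -4.0191/3.5623 = -1.1282.
x_2 = (3.0154 − 3.5433·(-1.1282))/3.4788 = 2.0159.
x_1 = (1.8571 + 4.5714·2.0159 + 3.4286·(-1.1282))/7.0000 = 1.0292.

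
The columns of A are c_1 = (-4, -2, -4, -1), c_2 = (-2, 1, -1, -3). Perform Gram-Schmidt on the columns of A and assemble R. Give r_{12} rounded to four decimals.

c_1 = (-4, -2, -4, -1); ‖c_1‖ = 6.0828, so e_1 = (-0.6576, -0.3288, -0.6576, -0.1644).
r_{12} = e_1·c_2 = 2.1372.

r_{12} = 2.1372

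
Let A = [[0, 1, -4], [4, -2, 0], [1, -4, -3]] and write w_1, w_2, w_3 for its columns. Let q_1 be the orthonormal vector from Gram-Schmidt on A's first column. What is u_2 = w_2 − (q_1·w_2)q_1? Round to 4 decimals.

q_1 = w_1/‖w_1‖ = (0, 4, 1)/4.1231 = (0.0000, 0.9701, 0.2425).
r_{12} = q_1·w_2 = -2.9104.
u_2 = w_2 + 2.9104·q_1 = (1.0000, 0.8235, -3.2941).

u_2 = (1.0000, 0.8235, -3.2941)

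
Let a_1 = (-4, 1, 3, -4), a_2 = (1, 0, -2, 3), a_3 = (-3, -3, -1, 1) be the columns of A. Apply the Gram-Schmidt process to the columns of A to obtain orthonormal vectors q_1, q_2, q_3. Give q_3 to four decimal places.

q_1 = a_1/‖a_1‖ = (-4, 1, 3, -4)/6.4807 = (-0.6172, 0.1543, 0.4629, -0.6172).
r_{12} = q_1·a_2 = -3.3947.
u_2 = a_2 + 3.3947·q_1 = (-1.0952, 0.5238, -0.4286, 0.9048).
‖u_2‖ = 1.5736, so q_2 = (-0.6960, 0.3329, -0.2724, 0.5750).
r_{13} = q_1·a_3 = 0.3086; r_{23} = q_2·a_3 = 1.9367.
u_3 = a_3 − 0.3086·q_1 − 1.9367·q_2 = (-1.4615, -3.6923, -0.6154, 0.0769).
‖u_3‖ = 4.0192, so q_3 = (-0.3636, -0.9187, -0.1531, 0.0191).

q_3 = (-0.3636, -0.9187, -0.1531, 0.0191)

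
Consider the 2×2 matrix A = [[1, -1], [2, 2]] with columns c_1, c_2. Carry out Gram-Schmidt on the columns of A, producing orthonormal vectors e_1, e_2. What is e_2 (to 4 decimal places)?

e_2 = (-0.8944, 0.4472)

c_1 = (1, 2); ‖c_1‖ = 2.2361, so e_1 = (0.4472, 0.8944).
e_1·c_2 = 0.4472·(-1) + 0.8944·2 = 1.3416.
u_2 = c_2 − 1.3416·e_1 = (-1.6000, 0.8000).
‖u_2‖ = 1.7889, so e_2 = (-0.8944, 0.4472).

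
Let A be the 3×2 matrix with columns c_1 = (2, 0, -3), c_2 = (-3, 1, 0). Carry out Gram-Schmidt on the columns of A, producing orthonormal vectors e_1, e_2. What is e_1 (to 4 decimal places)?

e_1 = (0.5547, 0.0000, -0.8321)

c_1 = (2, 0, -3); ‖c_1‖ = 3.6056, so e_1 = (0.5547, 0.0000, -0.8321).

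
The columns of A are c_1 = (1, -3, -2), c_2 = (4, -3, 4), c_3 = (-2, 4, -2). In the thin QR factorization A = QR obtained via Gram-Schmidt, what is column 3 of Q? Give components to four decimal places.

e_3 = (0.7682, 0.5121, -0.3841)

e_1 = c_1/‖c_1‖ = (1, -3, -2)/3.7417 = (0.2673, -0.8018, -0.5345).
r_{12} = e_1·c_2 = 1.3363.
u_2 = c_2 − 1.3363·e_1 = (3.6429, -1.9286, 4.7143).
‖u_2‖ = 6.2621, so e_2 = (0.5817, -0.3080, 0.7528).
r_{13} = e_1·c_3 = -2.6726; r_{23} = e_2·c_3 = -3.9010.
u_3 = c_3 + 2.6726·e_1 + 3.9010·e_2 = (0.9836, 0.6557, -0.4918).
‖u_3‖ = 1.2804, so e_3 = (0.7682, 0.5121, -0.3841).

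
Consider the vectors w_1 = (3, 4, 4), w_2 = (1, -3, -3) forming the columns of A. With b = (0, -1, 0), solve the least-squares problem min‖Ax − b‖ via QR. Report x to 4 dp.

w_1 = (3, 4, 4); ‖w_1‖ = 6.4031, so e_1 = (0.4685, 0.6247, 0.6247).
e_1·w_2 = 0.4685·1 + 0.6247·(-3) + 0.6247·(-3) = -3.2796.
u_2 = w_2 + 3.2796·e_1 = (2.5366, -0.9512, -0.9512).
‖u_2‖ = 2.8712, so e_2 = (0.8835, -0.3313, -0.3313).
Qᵀb = (-0.6247, 0.3313).
Back-substitute: x_2 = 0.3313/2.8712 = 0.1154.
x_1 = (-0.6247 + 3.2796·0.1154)/6.4031 = -0.0385.

x = (-0.0385, 0.1154)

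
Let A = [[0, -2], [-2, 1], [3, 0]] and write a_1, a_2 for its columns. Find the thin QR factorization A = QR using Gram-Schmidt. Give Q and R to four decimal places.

Q = [[0.0000, -0.9233], [-0.5547, 0.3196], [0.8321, 0.2131]], R = [[3.6056, -0.5547], [0.0000, 2.1662]]

a_1 = (0, -2, 3); ‖a_1‖ = 3.6056, so q_1 = (0.0000, -0.5547, 0.8321).
q_1·a_2 = 0.0000·(-2) + (-0.5547)·1 + 0.8321·0 = -0.5547.
u_2 = a_2 + 0.5547·q_1 = (-2.0000, 0.6923, 0.4615).
‖u_2‖ = 2.1662, so q_2 = (-0.9233, 0.3196, 0.2131).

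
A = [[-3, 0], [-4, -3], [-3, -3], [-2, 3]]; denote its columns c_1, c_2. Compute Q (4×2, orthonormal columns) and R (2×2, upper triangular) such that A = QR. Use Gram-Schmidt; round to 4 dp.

e_1 = c_1/‖c_1‖ = (-3, -4, -3, -2)/6.1644 = (-0.4867, -0.6489, -0.4867, -0.3244).
r_{12} = e_1·c_2 = 2.4333.
u_2 = c_2 − 2.4333·e_1 = (1.1842, -1.4211, -1.8158, 3.7895).
‖u_2‖ = 4.5912, so e_2 = (0.2579, -0.3095, -0.3955, 0.8254).

Q = [[-0.4867, 0.2579], [-0.6489, -0.3095], [-0.4867, -0.3955], [-0.3244, 0.8254]], R = [[6.1644, 2.4333], [0.0000, 4.5912]]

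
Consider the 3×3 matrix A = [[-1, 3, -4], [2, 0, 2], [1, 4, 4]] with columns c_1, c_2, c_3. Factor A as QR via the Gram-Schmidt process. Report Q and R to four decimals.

c_1 = (-1, 2, 1); ‖c_1‖ = 2.4495, so e_1 = (-0.4082, 0.8165, 0.4082).
e_1·c_2 = (-0.4082)·3 + 0.8165·0 + 0.4082·4 = 0.4082.
u_2 = c_2 − 0.4082·e_1 = (3.1667, -0.3333, 3.8333).
‖u_2‖ = 4.9833, so e_2 = (0.6355, -0.0669, 0.7692).
e_1·c_3 = (-0.4082)·(-4) + 0.8165·2 + 0.4082·4 = 4.8990; e_2·c_3 = 0.6355·(-4) + (-0.0669)·2 + 0.7692·4 = 0.4013.
u_3 = c_3 − 4.8990·e_1 − 0.4013·e_2 = (-2.2550, -1.9732, 1.6913).
‖u_3‖ = 3.4408, so e_3 = (-0.6554, -0.5735, 0.4915).

Q = [[-0.4082, 0.6355, -0.6554], [0.8165, -0.0669, -0.5735], [0.4082, 0.7692, 0.4915]], R = [[2.4495, 0.4082, 4.8990], [0.0000, 4.9833, 0.4013], [0.0000, 0.0000, 3.4408]]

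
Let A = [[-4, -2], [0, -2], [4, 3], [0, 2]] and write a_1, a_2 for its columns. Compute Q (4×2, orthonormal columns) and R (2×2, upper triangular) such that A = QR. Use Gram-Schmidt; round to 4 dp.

q_1 = a_1/‖a_1‖ = (-4, 0, 4, 0)/5.6569 = (-0.7071, 0.0000, 0.7071, 0.0000).
r_{12} = q_1·a_2 = 3.5355.
u_2 = a_2 − 3.5355·q_1 = (0.5000, -2.0000, 0.5000, 2.0000).
‖u_2‖ = 2.9155, so q_2 = (0.1715, -0.6860, 0.1715, 0.6860).

Q = [[-0.7071, 0.1715], [0.0000, -0.6860], [0.7071, 0.1715], [0.0000, 0.6860]], R = [[5.6569, 3.5355], [0.0000, 2.9155]]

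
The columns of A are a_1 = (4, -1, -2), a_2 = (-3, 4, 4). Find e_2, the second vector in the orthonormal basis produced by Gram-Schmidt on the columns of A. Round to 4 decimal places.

e_2 = (0.4266, 0.7756, 0.4653)

e_1 = a_1/‖a_1‖ = (4, -1, -2)/4.5826 = (0.8729, -0.2182, -0.4364).
r_{12} = e_1·a_2 = -5.2372.
u_2 = a_2 + 5.2372·e_1 = (1.5714, 2.8571, 1.7143).
‖u_2‖ = 3.6839, so e_2 = (0.4266, 0.7756, 0.4653).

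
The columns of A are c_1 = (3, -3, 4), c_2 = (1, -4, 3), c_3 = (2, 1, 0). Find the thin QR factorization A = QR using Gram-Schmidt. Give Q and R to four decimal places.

Q = [[0.5145, -0.6474, 0.5623], [-0.5145, -0.7576, -0.4016], [0.6860, -0.0827, -0.7229]], R = [[5.8310, 4.6305, 0.5145], [0.0000, 2.1351, -2.0525], [0.0000, 0.0000, 0.7229]]

e_1 = c_1/‖c_1‖ = (3, -3, 4)/5.8310 = (0.5145, -0.5145, 0.6860).
r_{12} = e_1·c_2 = 4.6305.
u_2 = c_2 − 4.6305·e_1 = (-1.3824, -1.6176, -0.1765).
‖u_2‖ = 2.1351, so e_2 = (-0.6474, -0.7576, -0.0827).
r_{13} = e_1·c_3 = 0.5145; r_{23} = e_2·c_3 = -2.0525.
u_3 = c_3 − 0.5145·e_1 + 2.0525·e_2 = (0.4065, -0.2903, -0.5226).
‖u_3‖ = 0.7229, so e_3 = (0.5623, -0.4016, -0.7229).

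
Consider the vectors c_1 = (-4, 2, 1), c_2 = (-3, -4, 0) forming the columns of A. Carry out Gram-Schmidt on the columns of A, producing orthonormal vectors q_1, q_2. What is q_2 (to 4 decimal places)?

q_2 = (-0.4546, -0.8899, -0.0387)

c_1 = (-4, 2, 1); ‖c_1‖ = 4.5826, so q_1 = (-0.8729, 0.4364, 0.2182).
q_1·c_2 = (-0.8729)·(-3) + 0.4364·(-4) + 0.2182·0 = 0.8729.
u_2 = c_2 − 0.8729·q_1 = (-2.2381, -4.3810, -0.1905).
‖u_2‖ = 4.9232, so q_2 = (-0.4546, -0.8899, -0.0387).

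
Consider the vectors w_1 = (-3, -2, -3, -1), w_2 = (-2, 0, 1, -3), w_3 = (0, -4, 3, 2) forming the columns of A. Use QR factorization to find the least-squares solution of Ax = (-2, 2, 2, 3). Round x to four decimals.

w_1 = (-3, -2, -3, -1); ‖w_1‖ = 4.7958, so e_1 = (-0.6255, -0.4170, -0.6255, -0.2085).
e_1·w_2 = (-0.6255)·(-2) + (-0.4170)·0 + (-0.6255)·1 + (-0.2085)·(-3) = 1.2511.
u_2 = w_2 − 1.2511·e_1 = (-1.2174, 0.5217, 1.7826, -2.7391).
‖u_2‖ = 3.5263, so e_2 = (-0.3452, 0.1480, 0.5055, -0.7768).
e_1·w_3 = (-0.6255)·0 + (-0.4170)·(-4) + (-0.6255)·3 + (-0.2085)·2 = -0.6255; e_2·w_3 = (-0.3452)·0 + 0.1480·(-4) + 0.5055·3 + (-0.7768)·2 = -0.6288.
u_3 = w_3 + 0.6255·e_1 + 0.6288·e_2 = (-0.6084, -4.1678, 2.9266, 1.3811).
‖u_3‖ = 5.3116, so e_3 = (-0.1145, -0.7847, 0.5510, 0.2600).
Qᵀb = (-1.4596, -0.3329, 0.5418).
Back-substitute: x_3 = 0.5418/5.3116 = 0.1020.
x_2 = (-0.3329 + 0.6288·0.1020)/3.5263 = -0.0762.
x_1 = (-1.4596 − 1.2511·(-0.0762) + 0.6255·0.1020)/4.7958 = -0.2712.

x = (-0.2712, -0.0762, 0.1020)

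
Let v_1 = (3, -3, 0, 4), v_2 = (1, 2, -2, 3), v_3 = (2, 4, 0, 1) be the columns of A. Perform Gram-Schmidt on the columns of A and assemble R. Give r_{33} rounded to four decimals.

r_{33} = 3.0269

v_1 = (3, -3, 0, 4); ‖v_1‖ = 5.8310, so e_1 = (0.5145, -0.5145, 0.0000, 0.6860).
e_1·v_2 = 0.5145·1 + (-0.5145)·2 + 0.0000·(-2) + 0.6860·3 = 1.5435.
u_2 = v_2 − 1.5435·e_1 = (0.2059, 2.7941, -2.0000, 1.9412).
‖u_2‖ = 3.9519, so e_2 = (0.0521, 0.7070, -0.5061, 0.4912).
e_1·v_3 = 0.5145·2 + (-0.5145)·4 + 0.0000·0 + 0.6860·1 = -0.3430; e_2·v_3 = 0.0521·2 + 0.7070·4 + (-0.5061)·0 + 0.4912·1 = 3.4235.
u_3 = v_3 + 0.3430·e_1 − 3.4235·e_2 = (1.9981, 1.4030, 1.7326, -0.4463).
r_{33} = ‖u_3‖ = 3.0269.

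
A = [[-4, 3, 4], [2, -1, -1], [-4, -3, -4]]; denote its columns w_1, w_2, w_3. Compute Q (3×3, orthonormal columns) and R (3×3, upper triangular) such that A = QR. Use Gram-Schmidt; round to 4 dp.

w_1 = (-4, 2, -4); ‖w_1‖ = 6.0000, so e_1 = (-0.6667, 0.3333, -0.6667).
e_1·w_2 = (-0.6667)·3 + 0.3333·(-1) + (-0.6667)·(-3) = -0.3333.
u_2 = w_2 + 0.3333·e_1 = (2.7778, -0.8889, -3.2222).
‖u_2‖ = 4.3461, so e_2 = (0.6391, -0.2045, -0.7414).
e_1·w_3 = (-0.6667)·4 + 0.3333·(-1) + (-0.6667)·(-4) = -0.3333; e_2·w_3 = 0.6391·4 + (-0.2045)·(-1) + (-0.7414)·(-4) = 5.7267.
u_3 = w_3 + 0.3333·e_1 − 5.7267·e_2 = (0.1176, 0.2824, 0.0235).
‖u_3‖ = 0.3068, so e_3 = (0.3835, 0.9204, 0.0767).

Q = [[-0.6667, 0.6391, 0.3835], [0.3333, -0.2045, 0.9204], [-0.6667, -0.7414, 0.0767]], R = [[6.0000, -0.3333, -0.3333], [0.0000, 4.3461, 5.7267], [0.0000, 0.0000, 0.3068]]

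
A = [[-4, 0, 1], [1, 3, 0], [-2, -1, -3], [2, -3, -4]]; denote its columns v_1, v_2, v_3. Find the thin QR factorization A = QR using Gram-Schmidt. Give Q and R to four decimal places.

Q = [[-0.8000, -0.0367, 0.0455], [0.2000, 0.6982, -0.5882], [-0.4000, -0.2480, -0.7300], [0.4000, -0.6706, -0.3449]], R = [[5.0000, -0.2000, -1.2000], [0.0000, 4.3543, 3.3897], [0.0000, 0.0000, 3.6152]]

v_1 = (-4, 1, -2, 2); ‖v_1‖ = 5.0000, so q_1 = (-0.8000, 0.2000, -0.4000, 0.4000).
q_1·v_2 = (-0.8000)·0 + 0.2000·3 + (-0.4000)·(-1) + 0.4000·(-3) = -0.2000.
u_2 = v_2 + 0.2000·q_1 = (-0.1600, 3.0400, -1.0800, -2.9200).
‖u_2‖ = 4.3543, so q_2 = (-0.0367, 0.6982, -0.2480, -0.6706).
q_1·v_3 = (-0.8000)·1 + 0.2000·0 + (-0.4000)·(-3) + 0.4000·(-4) = -1.2000; q_2·v_3 = (-0.0367)·1 + 0.6982·0 + (-0.2480)·(-3) + (-0.6706)·(-4) = 3.3897.
u_3 = v_3 + 1.2000·q_1 − 3.3897·q_2 = (0.1646, -2.1266, -2.6392, -1.2468).
‖u_3‖ = 3.6152, so q_3 = (0.0455, -0.5882, -0.7300, -0.3449).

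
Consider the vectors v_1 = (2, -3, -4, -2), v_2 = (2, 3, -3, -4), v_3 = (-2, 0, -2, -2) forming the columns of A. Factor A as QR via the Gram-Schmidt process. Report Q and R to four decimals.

Q = [[0.3482, 0.1954, -0.9147], [-0.5222, 0.7814, -0.0552], [-0.6963, -0.2116, -0.2666], [-0.3482, -0.5535, -0.2988]], R = [[5.7446, 2.6112, 1.3926], [0.0000, 5.5841, 1.1396], [0.0000, 0.0000, 2.9601]]

v_1 = (2, -3, -4, -2); ‖v_1‖ = 5.7446, so e_1 = (0.3482, -0.5222, -0.6963, -0.3482).
e_1·v_2 = 0.3482·2 + (-0.5222)·3 + (-0.6963)·(-3) + (-0.3482)·(-4) = 2.6112.
u_2 = v_2 − 2.6112·e_1 = (1.0909, 4.3636, -1.1818, -3.0909).
‖u_2‖ = 5.5841, so e_2 = (0.1954, 0.7814, -0.2116, -0.5535).
e_1·v_3 = 0.3482·(-2) + (-0.5222)·0 + (-0.6963)·(-2) + (-0.3482)·(-2) = 1.3926; e_2·v_3 = 0.1954·(-2) + 0.7814·0 + (-0.2116)·(-2) + (-0.5535)·(-2) = 1.1396.
u_3 = v_3 − 1.3926·e_1 − 1.1396·e_2 = (-2.7075, -0.1633, -0.7891, -0.8844).
‖u_3‖ = 2.9601, so e_3 = (-0.9147, -0.0552, -0.2666, -0.2988).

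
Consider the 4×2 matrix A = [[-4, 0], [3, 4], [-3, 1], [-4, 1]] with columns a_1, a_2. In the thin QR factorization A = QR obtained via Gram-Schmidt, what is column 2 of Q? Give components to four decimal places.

q_2 = (0.0956, 0.8845, 0.3108, 0.3347)

a_1 = (-4, 3, -3, -4); ‖a_1‖ = 7.0711, so q_1 = (-0.5657, 0.4243, -0.4243, -0.5657).
q_1·a_2 = (-0.5657)·0 + 0.4243·4 + (-0.4243)·1 + (-0.5657)·1 = 0.7071.
u_2 = a_2 − 0.7071·q_1 = (0.4000, 3.7000, 1.3000, 1.4000).
‖u_2‖ = 4.1833, so q_2 = (0.0956, 0.8845, 0.3108, 0.3347).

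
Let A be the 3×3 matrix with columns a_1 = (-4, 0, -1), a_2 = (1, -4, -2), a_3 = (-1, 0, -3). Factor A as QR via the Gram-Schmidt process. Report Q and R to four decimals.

a_1 = (-4, 0, -1); ‖a_1‖ = 4.1231, so q_1 = (-0.9701, 0.0000, -0.2425).
q_1·a_2 = (-0.9701)·1 + 0.0000·(-4) + (-0.2425)·(-2) = -0.4851.
u_2 = a_2 + 0.4851·q_1 = (0.5294, -4.0000, -2.1176).
‖u_2‖ = 4.5568, so q_2 = (0.1162, -0.8778, -0.4647).
q_1·a_3 = (-0.9701)·(-1) + 0.0000·0 + (-0.2425)·(-3) = 1.6977; q_2·a_3 = 0.1162·(-1) + (-0.8778)·0 + (-0.4647)·(-3) = 1.2780.
u_3 = a_3 − 1.6977·q_1 − 1.2780·q_2 = (0.4986, 1.1218, -1.9943).
‖u_3‖ = 2.3419, so q_3 = (0.2129, 0.4790, -0.8516).

Q = [[-0.9701, 0.1162, 0.2129], [0.0000, -0.8778, 0.4790], [-0.2425, -0.4647, -0.8516]], R = [[4.1231, -0.4851, 1.6977], [0.0000, 4.5568, 1.2780], [0.0000, 0.0000, 2.3419]]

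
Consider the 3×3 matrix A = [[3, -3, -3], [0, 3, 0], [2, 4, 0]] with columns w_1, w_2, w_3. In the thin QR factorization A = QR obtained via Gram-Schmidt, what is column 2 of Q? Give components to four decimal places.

q_2 = (-0.4755, 0.5151, 0.7132)

w_1 = (3, 0, 2); ‖w_1‖ = 3.6056, so q_1 = (0.8321, 0.0000, 0.5547).
q_1·w_2 = 0.8321·(-3) + 0.0000·3 + 0.5547·4 = -0.2774.
u_2 = w_2 + 0.2774·q_1 = (-2.7692, 3.0000, 4.1538).
‖u_2‖ = 5.8244, so q_2 = (-0.4755, 0.5151, 0.7132).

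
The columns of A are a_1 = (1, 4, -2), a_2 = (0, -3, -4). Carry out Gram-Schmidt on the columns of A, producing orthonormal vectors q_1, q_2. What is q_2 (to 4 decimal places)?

q_2 = (0.0387, -0.4546, -0.8899)

a_1 = (1, 4, -2); ‖a_1‖ = 4.5826, so q_1 = (0.2182, 0.8729, -0.4364).
q_1·a_2 = 0.2182·0 + 0.8729·(-3) + (-0.4364)·(-4) = -0.8729.
u_2 = a_2 + 0.8729·q_1 = (0.1905, -2.2381, -4.3810).
‖u_2‖ = 4.9232, so q_2 = (0.0387, -0.4546, -0.8899).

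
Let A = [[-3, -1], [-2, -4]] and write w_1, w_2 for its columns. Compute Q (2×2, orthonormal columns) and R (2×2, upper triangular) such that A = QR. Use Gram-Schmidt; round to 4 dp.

e_1 = w_1/‖w_1‖ = (-3, -2)/3.6056 = (-0.8321, -0.5547).
r_{12} = e_1·w_2 = 3.0509.
u_2 = w_2 − 3.0509·e_1 = (1.5385, -2.3077).
‖u_2‖ = 2.7735, so e_2 = (0.5547, -0.8321).

Q = [[-0.8321, 0.5547], [-0.5547, -0.8321]], R = [[3.6056, 3.0509], [0.0000, 2.7735]]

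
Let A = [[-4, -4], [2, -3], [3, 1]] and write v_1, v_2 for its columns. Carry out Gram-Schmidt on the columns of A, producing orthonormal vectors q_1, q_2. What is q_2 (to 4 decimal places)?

q_2 = (-0.4914, -0.8676, -0.0768)

v_1 = (-4, 2, 3); ‖v_1‖ = 5.3852, so q_1 = (-0.7428, 0.3714, 0.5571).
q_1·v_2 = (-0.7428)·(-4) + 0.3714·(-3) + 0.5571·1 = 2.4140.
u_2 = v_2 − 2.4140·q_1 = (-2.2069, -3.8966, -0.3448).
‖u_2‖ = 4.4914, so q_2 = (-0.4914, -0.8676, -0.0768).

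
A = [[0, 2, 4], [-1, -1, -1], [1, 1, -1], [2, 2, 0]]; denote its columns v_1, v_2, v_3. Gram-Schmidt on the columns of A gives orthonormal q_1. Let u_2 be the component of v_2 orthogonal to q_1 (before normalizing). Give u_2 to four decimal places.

u_2 = (2.0000, 0.0000, 0.0000, 0.0000)

q_1 = v_1/‖v_1‖ = (0, -1, 1, 2)/2.4495 = (0.0000, -0.4082, 0.4082, 0.8165).
r_{12} = q_1·v_2 = 2.4495.
u_2 = v_2 − 2.4495·q_1 = (2.0000, 0.0000, 0.0000, 0.0000).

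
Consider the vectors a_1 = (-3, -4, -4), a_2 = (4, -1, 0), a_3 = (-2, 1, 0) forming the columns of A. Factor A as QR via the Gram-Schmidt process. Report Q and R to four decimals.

a_1 = (-3, -4, -4); ‖a_1‖ = 6.4031, so e_1 = (-0.4685, -0.6247, -0.6247).
e_1·a_2 = (-0.4685)·4 + (-0.6247)·(-1) + (-0.6247)·0 = -1.2494.
u_2 = a_2 + 1.2494·e_1 = (3.4146, -1.7805, -0.7805).
‖u_2‖ = 3.9293, so e_2 = (0.8690, -0.4531, -0.1986).
e_1·a_3 = (-0.4685)·(-2) + (-0.6247)·1 + (-0.6247)·0 = 0.3123; e_2·a_3 = 0.8690·(-2) + (-0.4531)·1 + (-0.1986)·0 = -2.1912.
u_3 = a_3 − 0.3123·e_1 + 2.1912·e_2 = (0.0506, 0.2022, -0.2401).
‖u_3‖ = 0.3180, so e_3 = (0.1590, 0.6359, -0.7552).

Q = [[-0.4685, 0.8690, 0.1590], [-0.6247, -0.4531, 0.6359], [-0.6247, -0.1986, -0.7552]], R = [[6.4031, -1.2494, 0.3123], [0.0000, 3.9293, -2.1912], [0.0000, 0.0000, 0.3180]]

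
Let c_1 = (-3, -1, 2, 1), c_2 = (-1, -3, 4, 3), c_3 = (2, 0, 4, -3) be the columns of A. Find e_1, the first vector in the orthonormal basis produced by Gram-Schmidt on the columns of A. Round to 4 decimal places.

e_1 = c_1/‖c_1‖ = (-3, -1, 2, 1)/3.8730 = (-0.7746, -0.2582, 0.5164, 0.2582).

e_1 = (-0.7746, -0.2582, 0.5164, 0.2582)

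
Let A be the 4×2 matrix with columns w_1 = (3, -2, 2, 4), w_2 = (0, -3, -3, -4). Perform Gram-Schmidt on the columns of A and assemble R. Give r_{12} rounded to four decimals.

r_{12} = -2.7852

e_1 = w_1/‖w_1‖ = (3, -2, 2, 4)/5.7446 = (0.5222, -0.3482, 0.3482, 0.6963).
r_{12} = e_1·w_2 = -2.7852.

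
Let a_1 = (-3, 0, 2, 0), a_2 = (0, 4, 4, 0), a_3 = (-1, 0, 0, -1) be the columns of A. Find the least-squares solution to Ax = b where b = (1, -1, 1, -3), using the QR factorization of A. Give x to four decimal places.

a_1 = (-3, 0, 2, 0); ‖a_1‖ = 3.6056, so e_1 = (-0.8321, 0.0000, 0.5547, 0.0000).
e_1·a_2 = (-0.8321)·0 + 0.0000·4 + 0.5547·4 + 0.0000·0 = 2.2188.
u_2 = a_2 − 2.2188·e_1 = (1.8462, 4.0000, 2.7692, 0.0000).
‖u_2‖ = 5.2035, so e_2 = (0.3548, 0.7687, 0.5322, 0.0000).
e_1·a_3 = (-0.8321)·(-1) + 0.0000·0 + 0.5547·0 + 0.0000·(-1) = 0.8321; e_2·a_3 = 0.3548·(-1) + 0.7687·0 + 0.5322·0 + 0.0000·(-1) = -0.3548.
u_3 = a_3 − 0.8321·e_1 + 0.3548·e_2 = (-0.1818, 0.2727, -0.2727, -1.0000).
‖u_3‖ = 1.0871, so e_3 = (-0.1672, 0.2509, -0.2509, -0.9199).
Qᵀb = (-0.2774, 0.1183, 2.0906).
Back-substitute: x_3 = 2.0906/1.0871 = 1.9231.
x_2 = (0.1183 + 0.3548·1.9231)/5.2035 = 0.1538.
x_1 = (-0.2774 − 2.2188·0.1538 − 0.8321·1.9231)/3.6056 = -0.6154.

x = (-0.6154, 0.1538, 1.9231)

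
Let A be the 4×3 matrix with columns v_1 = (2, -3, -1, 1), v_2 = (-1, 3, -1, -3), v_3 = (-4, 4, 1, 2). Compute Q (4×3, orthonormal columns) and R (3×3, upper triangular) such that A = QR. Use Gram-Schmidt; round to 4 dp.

v_1 = (2, -3, -1, 1); ‖v_1‖ = 3.8730, so e_1 = (0.5164, -0.7746, -0.2582, 0.2582).
e_1·v_2 = 0.5164·(-1) + (-0.7746)·3 + (-0.2582)·(-1) + 0.2582·(-3) = -3.3566.
u_2 = v_2 + 3.3566·e_1 = (0.7333, 0.4000, -1.8667, -2.1333).
‖u_2‖ = 2.9552, so e_2 = (0.2481, 0.1354, -0.6317, -0.7219).
e_1·v_3 = 0.5164·(-4) + (-0.7746)·4 + (-0.2582)·1 + 0.2582·2 = -4.9058; e_2·v_3 = 0.2481·(-4) + 0.1354·4 + (-0.6317)·1 + (-0.7219)·2 = -2.5266.
u_3 = v_3 + 4.9058·e_1 + 2.5266·e_2 = (-0.8397, 0.5420, -1.8626, 1.4427).
‖u_3‖ = 2.5592, so e_3 = (-0.3281, 0.2118, -0.7278, 0.5637).

Q = [[0.5164, 0.2481, -0.3281], [-0.7746, 0.1354, 0.2118], [-0.2582, -0.6317, -0.7278], [0.2582, -0.7219, 0.5637]], R = [[3.8730, -3.3566, -4.9058], [0.0000, 2.9552, -2.5266], [0.0000, 0.0000, 2.5592]]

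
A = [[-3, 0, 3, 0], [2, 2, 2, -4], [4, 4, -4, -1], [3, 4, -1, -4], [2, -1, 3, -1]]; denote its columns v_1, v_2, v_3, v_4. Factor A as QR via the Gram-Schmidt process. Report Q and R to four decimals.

v_1 = (-3, 2, 4, 3, 2); ‖v_1‖ = 6.4807, so q_1 = (-0.4629, 0.3086, 0.6172, 0.4629, 0.3086).
q_1·v_2 = (-0.4629)·0 + 0.3086·2 + 0.6172·4 + 0.4629·4 + 0.3086·(-1) = 4.6291.
u_2 = v_2 − 4.6291·q_1 = (2.1429, 0.5714, 1.1429, 1.8571, -2.4286).
‖u_2‖ = 3.9461, so q_2 = (0.5430, 0.1448, 0.2896, 0.4706, -0.6154).
q_1·v_3 = (-0.4629)·3 + 0.3086·2 + 0.6172·(-4) + 0.4629·(-1) + 0.3086·3 = -2.7775; q_2·v_3 = 0.5430·3 + 0.1448·2 + 0.2896·(-4) + 0.4706·(-1) + (-0.6154)·3 = -1.5567.
u_3 = v_3 + 2.7775·q_1 + 1.5567·q_2 = (2.5596, 3.0826, -1.8349, 1.0183, 2.8991).
‖u_3‖ = 5.3724, so q_3 = (0.4764, 0.5738, -0.3415, 0.1896, 0.5396).
q_1·v_4 = (-0.4629)·0 + 0.3086·(-4) + 0.6172·(-1) + 0.4629·(-4) + 0.3086·(-1) = -4.0119; q_2·v_4 = 0.5430·0 + 0.1448·(-4) + 0.2896·(-1) + 0.4706·(-4) + (-0.6154)·(-1) = -2.1359; q_3·v_4 = 0.4764·0 + 0.5738·(-4) + (-0.3415)·(-1) + 0.1896·(-4) + 0.5396·(-1) = -3.2514.
u_4 = v_4 + 4.0119·q_1 + 2.1359·q_2 + 3.2514·q_3 = (0.8519, -0.5870, 0.9843, -0.5213, 0.6781).
‖u_4‖ = 1.6645, so q_4 = (0.5118, -0.3526, 0.5913, -0.3132, 0.4074).

Q = [[-0.4629, 0.5430, 0.4764, 0.5118], [0.3086, 0.1448, 0.5738, -0.3526], [0.6172, 0.2896, -0.3415, 0.5913], [0.4629, 0.4706, 0.1896, -0.3132], [0.3086, -0.6154, 0.5396, 0.4074]], R = [[6.4807, 4.6291, -2.7775, -4.0119], [0.0000, 3.9461, -1.5567, -2.1359], [0.0000, 0.0000, 5.3724, -3.2514], [0.0000, 0.0000, 0.0000, 1.6645]]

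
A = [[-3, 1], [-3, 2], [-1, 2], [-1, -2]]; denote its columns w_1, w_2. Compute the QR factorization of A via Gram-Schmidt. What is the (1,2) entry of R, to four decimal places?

w_1 = (-3, -3, -1, -1); ‖w_1‖ = 4.4721, so q_1 = (-0.6708, -0.6708, -0.2236, -0.2236).
r_{12} = q_1·w_2 = -2.0125.

r_{12} = -2.0125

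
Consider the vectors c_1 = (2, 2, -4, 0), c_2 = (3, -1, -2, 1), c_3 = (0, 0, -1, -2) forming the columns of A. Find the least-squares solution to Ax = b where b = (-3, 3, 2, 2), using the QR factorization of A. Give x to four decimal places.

x = (0.7143, -1.5048, -1.7714)

c_1 = (2, 2, -4, 0); ‖c_1‖ = 4.8990, so q_1 = (0.4082, 0.4082, -0.8165, 0.0000).
q_1·c_2 = 0.4082·3 + 0.4082·(-1) + (-0.8165)·(-2) + 0.0000·1 = 2.4495.
u_2 = c_2 − 2.4495·q_1 = (2.0000, -2.0000, 0.0000, 1.0000).
‖u_2‖ = 3.0000, so q_2 = (0.6667, -0.6667, 0.0000, 0.3333).
q_1·c_3 = 0.4082·0 + 0.4082·0 + (-0.8165)·(-1) + 0.0000·(-2) = 0.8165; q_2·c_3 = 0.6667·0 + (-0.6667)·0 + 0.0000·(-1) + 0.3333·(-2) = -0.6667.
u_3 = c_3 − 0.8165·q_1 + 0.6667·q_2 = (0.1111, -0.7778, -0.3333, -1.7778).
‖u_3‖ = 1.9720, so q_3 = (0.0563, -0.3944, -0.1690, -0.9015).
Qᵀb = (-1.6330, -3.3333, -3.4933).
Back-substitute: x_3 = -3.4933/1.9720 = -1.7714.
x_2 = (-3.3333 + 0.6667·(-1.7714))/3.0000 = -1.5048.
x_1 = (-1.6330 − 2.4495·(-1.5048) − 0.8165·(-1.7714))/4.8990 = 0.7143.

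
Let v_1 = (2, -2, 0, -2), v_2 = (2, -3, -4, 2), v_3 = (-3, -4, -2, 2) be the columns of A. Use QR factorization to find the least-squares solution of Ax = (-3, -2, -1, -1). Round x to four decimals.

v_1 = (2, -2, 0, -2); ‖v_1‖ = 3.4641, so q_1 = (0.5774, -0.5774, 0.0000, -0.5774).
q_1·v_2 = 0.5774·2 + (-0.5774)·(-3) + 0.0000·(-4) + (-0.5774)·2 = 1.7321.
u_2 = v_2 − 1.7321·q_1 = (1.0000, -2.0000, -4.0000, 3.0000).
‖u_2‖ = 5.4772, so q_2 = (0.1826, -0.3651, -0.7303, 0.5477).
q_1·v_3 = 0.5774·(-3) + (-0.5774)·(-4) + 0.0000·(-2) + (-0.5774)·2 = -0.5774; q_2·v_3 = 0.1826·(-3) + (-0.3651)·(-4) + (-0.7303)·(-2) + 0.5477·2 = 3.4689.
u_3 = v_3 + 0.5774·q_1 − 3.4689·q_2 = (-3.3000, -3.0667, 0.5333, -0.2333).
‖u_3‖ = 4.5424, so q_3 = (-0.7265, -0.6751, 0.1174, -0.0514).
Qᵀb = (0.0000, 0.3651, 3.4637).
Back-substitute: x_3 = 3.4637/4.5424 = 0.7625.
x_2 = (0.3651 − 3.4689·0.7625)/5.4772 = -0.4163.
x_1 = (0.0000 − 1.7321·(-0.4163) + 0.5774·0.7625)/3.4641 = 0.3352.

x = (0.3352, -0.4163, 0.7625)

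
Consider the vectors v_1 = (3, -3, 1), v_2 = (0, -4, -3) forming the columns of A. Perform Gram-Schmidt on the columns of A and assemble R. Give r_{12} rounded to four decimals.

r_{12} = 2.0647

v_1 = (3, -3, 1); ‖v_1‖ = 4.3589, so e_1 = (0.6882, -0.6882, 0.2294).
r_{12} = e_1·v_2 = 2.0647.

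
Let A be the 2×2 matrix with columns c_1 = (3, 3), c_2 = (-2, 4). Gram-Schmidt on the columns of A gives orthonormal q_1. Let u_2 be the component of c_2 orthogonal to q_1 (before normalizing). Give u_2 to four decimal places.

c_1 = (3, 3); ‖c_1‖ = 4.2426, so q_1 = (0.7071, 0.7071).
q_1·c_2 = 0.7071·(-2) + 0.7071·4 = 1.4142.
u_2 = c_2 − 1.4142·q_1 = (-3.0000, 3.0000).

u_2 = (-3.0000, 3.0000)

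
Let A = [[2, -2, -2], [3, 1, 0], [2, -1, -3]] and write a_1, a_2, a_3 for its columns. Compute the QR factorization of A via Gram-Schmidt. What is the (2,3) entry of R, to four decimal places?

r_{23} = 2.2383

a_1 = (2, 3, 2); ‖a_1‖ = 4.1231, so e_1 = (0.4851, 0.7276, 0.4851).
e_1·a_2 = 0.4851·(-2) + 0.7276·1 + 0.4851·(-1) = -0.7276.
u_2 = a_2 + 0.7276·e_1 = (-1.6471, 1.5294, -0.6471).
‖u_2‖ = 2.3389, so e_2 = (-0.7042, 0.6539, -0.2766).
r_{23} = e_2·a_3 = 2.2383.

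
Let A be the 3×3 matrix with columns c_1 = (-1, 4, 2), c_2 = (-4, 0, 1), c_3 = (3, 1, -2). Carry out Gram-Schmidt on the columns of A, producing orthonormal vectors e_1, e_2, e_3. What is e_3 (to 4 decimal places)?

c_1 = (-1, 4, 2); ‖c_1‖ = 4.5826, so e_1 = (-0.2182, 0.8729, 0.4364).
e_1·c_2 = (-0.2182)·(-4) + 0.8729·0 + 0.4364·1 = 1.3093.
u_2 = c_2 − 1.3093·e_1 = (-3.7143, -1.1429, 0.4286).
‖u_2‖ = 3.9097, so e_2 = (-0.9500, -0.2923, 0.1096).
e_1·c_3 = (-0.2182)·3 + 0.8729·1 + 0.4364·(-2) = -0.6547; e_2·c_3 = (-0.9500)·3 + (-0.2923)·1 + 0.1096·(-2) = -3.3616.
u_3 = c_3 + 0.6547·e_1 + 3.3616·e_2 = (-0.3364, 0.5888, -1.3458).
‖u_3‖ = 1.5070, so e_3 = (-0.2233, 0.3907, -0.8930).

e_3 = (-0.2233, 0.3907, -0.8930)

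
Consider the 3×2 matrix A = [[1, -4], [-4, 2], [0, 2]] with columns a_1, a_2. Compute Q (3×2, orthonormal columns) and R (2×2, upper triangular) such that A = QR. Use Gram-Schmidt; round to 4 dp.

Q = [[0.2425, -0.8359], [-0.9701, -0.2090], [0.0000, 0.5075]], R = [[4.1231, -2.9104], [0.0000, 3.9407]]

a_1 = (1, -4, 0); ‖a_1‖ = 4.1231, so q_1 = (0.2425, -0.9701, 0.0000).
q_1·a_2 = 0.2425·(-4) + (-0.9701)·2 + 0.0000·2 = -2.9104.
u_2 = a_2 + 2.9104·q_1 = (-3.2941, -0.8235, 2.0000).
‖u_2‖ = 3.9407, so q_2 = (-0.8359, -0.2090, 0.5075).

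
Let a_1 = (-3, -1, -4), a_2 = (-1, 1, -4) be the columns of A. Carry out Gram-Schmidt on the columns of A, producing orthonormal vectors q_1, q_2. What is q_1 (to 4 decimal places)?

q_1 = (-0.5883, -0.1961, -0.7845)

q_1 = a_1/‖a_1‖ = (-3, -1, -4)/5.0990 = (-0.5883, -0.1961, -0.7845).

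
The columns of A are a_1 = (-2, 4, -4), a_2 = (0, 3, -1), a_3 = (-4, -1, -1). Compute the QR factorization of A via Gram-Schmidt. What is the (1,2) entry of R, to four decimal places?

a_1 = (-2, 4, -4); ‖a_1‖ = 6.0000, so q_1 = (-0.3333, 0.6667, -0.6667).
r_{12} = q_1·a_2 = 2.6667.

r_{12} = 2.6667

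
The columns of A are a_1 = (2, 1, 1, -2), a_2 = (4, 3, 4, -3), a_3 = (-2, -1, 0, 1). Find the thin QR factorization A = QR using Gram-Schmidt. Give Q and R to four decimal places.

q_1 = a_1/‖a_1‖ = (2, 1, 1, -2)/3.1623 = (0.6325, 0.3162, 0.3162, -0.6325).
r_{12} = q_1·a_2 = 6.6408.
u_2 = a_2 − 6.6408·q_1 = (-0.2000, 0.9000, 1.9000, 1.2000).
‖u_2‖ = 2.4290, so q_2 = (-0.0823, 0.3705, 0.7822, 0.4940).
r_{13} = q_1·a_3 = -2.2136; r_{23} = q_2·a_3 = 0.2882.
u_3 = a_3 + 2.2136·q_1 − 0.2882·q_2 = (-0.5763, -0.4068, 0.4746, -0.5424).
‖u_3‖ = 1.0084, so q_3 = (-0.5714, -0.4034, 0.4706, -0.5378).

Q = [[0.6325, -0.0823, -0.5714], [0.3162, 0.3705, -0.4034], [0.3162, 0.7822, 0.4706], [-0.6325, 0.4940, -0.5378]], R = [[3.1623, 6.6408, -2.2136], [0.0000, 2.4290, 0.2882], [0.0000, 0.0000, 1.0084]]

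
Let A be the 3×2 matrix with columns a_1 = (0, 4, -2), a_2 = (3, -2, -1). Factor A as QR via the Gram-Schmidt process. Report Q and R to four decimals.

Q = [[0.0000, 0.8589], [0.8944, -0.2290], [-0.4472, -0.4581]], R = [[4.4721, -1.3416], [0.0000, 3.4928]]

a_1 = (0, 4, -2); ‖a_1‖ = 4.4721, so e_1 = (0.0000, 0.8944, -0.4472).
e_1·a_2 = 0.0000·3 + 0.8944·(-2) + (-0.4472)·(-1) = -1.3416.
u_2 = a_2 + 1.3416·e_1 = (3.0000, -0.8000, -1.6000).
‖u_2‖ = 3.4928, so e_2 = (0.8589, -0.2290, -0.4581).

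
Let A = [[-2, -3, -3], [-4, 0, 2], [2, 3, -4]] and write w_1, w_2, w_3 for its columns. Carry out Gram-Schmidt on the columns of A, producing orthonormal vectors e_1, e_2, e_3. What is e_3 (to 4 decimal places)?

e_3 = (-0.7071, 0.0000, -0.7071)

e_1 = w_1/‖w_1‖ = (-2, -4, 2)/4.8990 = (-0.4082, -0.8165, 0.4082).
r_{12} = e_1·w_2 = 2.4495.
u_2 = w_2 − 2.4495·e_1 = (-2.0000, 2.0000, 2.0000).
‖u_2‖ = 3.4641, so e_2 = (-0.5774, 0.5774, 0.5774).
r_{13} = e_1·w_3 = -2.0412; r_{23} = e_2·w_3 = 0.5774.
u_3 = w_3 + 2.0412·e_1 − 0.5774·e_2 = (-3.5000, 0.0000, -3.5000).
‖u_3‖ = 4.9497, so e_3 = (-0.7071, 0.0000, -0.7071).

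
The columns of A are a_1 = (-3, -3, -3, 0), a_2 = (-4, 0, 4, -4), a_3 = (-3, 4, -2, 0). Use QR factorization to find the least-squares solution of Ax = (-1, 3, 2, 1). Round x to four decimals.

a_1 = (-3, -3, -3, 0); ‖a_1‖ = 5.1962, so q_1 = (-0.5774, -0.5774, -0.5774, 0.0000).
q_1·a_2 = (-0.5774)·(-4) + (-0.5774)·0 + (-0.5774)·4 + 0.0000·(-4) = 0.0000.
u_2 = a_2 + 0.0000·q_1 = (-4.0000, 0.0000, 4.0000, -4.0000).
‖u_2‖ = 6.9282, so q_2 = (-0.5774, 0.0000, 0.5774, -0.5774).
q_1·a_3 = (-0.5774)·(-3) + (-0.5774)·4 + (-0.5774)·(-2) + 0.0000·0 = 0.5774; q_2·a_3 = (-0.5774)·(-3) + 0.0000·4 + 0.5774·(-2) + (-0.5774)·0 = 0.5774.
u_3 = a_3 − 0.5774·q_1 − 0.5774·q_2 = (-2.3333, 4.3333, -2.0000, 0.3333).
‖u_3‖ = 5.3229, so q_3 = (-0.4384, 0.8141, -0.3757, 0.0626).
Qᵀb = (-2.3094, 1.1547, 2.1918).
Back-substitute: x_3 = 2.1918/5.3229 = 0.4118.
x_2 = (1.1547 − 0.5774·0.4118)/6.9282 = 0.1324.
x_1 = (-2.3094 + 0.0000·0.1324 − 0.5774·0.4118)/5.1962 = -0.4902.

x = (-0.4902, 0.1324, 0.4118)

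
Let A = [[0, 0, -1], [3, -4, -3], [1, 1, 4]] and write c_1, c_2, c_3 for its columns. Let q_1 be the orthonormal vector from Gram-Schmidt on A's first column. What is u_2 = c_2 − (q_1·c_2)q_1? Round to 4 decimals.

u_2 = (0.0000, -0.7000, 2.1000)

c_1 = (0, 3, 1); ‖c_1‖ = 3.1623, so q_1 = (0.0000, 0.9487, 0.3162).
q_1·c_2 = 0.0000·0 + 0.9487·(-4) + 0.3162·1 = -3.4785.
u_2 = c_2 + 3.4785·q_1 = (0.0000, -0.7000, 2.1000).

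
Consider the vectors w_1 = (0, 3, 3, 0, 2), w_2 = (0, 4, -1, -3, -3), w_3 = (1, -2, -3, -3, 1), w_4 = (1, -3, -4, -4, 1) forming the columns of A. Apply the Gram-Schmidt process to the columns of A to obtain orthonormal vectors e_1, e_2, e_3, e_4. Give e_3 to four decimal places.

e_3 = (0.2493, -0.1284, -0.2777, -0.6878, 0.6092)

w_1 = (0, 3, 3, 0, 2); ‖w_1‖ = 4.6904, so e_1 = (0.0000, 0.6396, 0.6396, 0.0000, 0.4264).
e_1·w_2 = 0.0000·0 + 0.6396·4 + 0.6396·(-1) + 0.0000·(-3) + 0.4264·(-3) = 0.6396.
u_2 = w_2 − 0.6396·e_1 = (0.0000, 3.5909, -1.4091, -3.0000, -3.2727).
‖u_2‖ = 5.8814, so e_2 = (0.0000, 0.6106, -0.2396, -0.5101, -0.5565).
e_1·w_3 = 0.0000·1 + 0.6396·(-2) + 0.6396·(-3) + 0.0000·(-3) + 0.4264·1 = -2.7716; e_2·w_3 = 0.0000·1 + 0.6106·(-2) + (-0.2396)·(-3) + (-0.5101)·(-3) + (-0.5565)·1 = 0.4714.
u_3 = w_3 + 2.7716·e_1 − 0.4714·e_2 = (1.0000, -0.5151, -1.1143, -2.7595, 2.4442).
‖u_3‖ = 4.0120, so e_3 = (0.2493, -0.1284, -0.2777, -0.6878, 0.6092).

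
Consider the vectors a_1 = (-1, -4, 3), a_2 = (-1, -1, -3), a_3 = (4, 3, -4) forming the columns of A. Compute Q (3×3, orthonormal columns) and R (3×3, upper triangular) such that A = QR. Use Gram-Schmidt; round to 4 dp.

a_1 = (-1, -4, 3); ‖a_1‖ = 5.0990, so q_1 = (-0.1961, -0.7845, 0.5883).
q_1·a_2 = (-0.1961)·(-1) + (-0.7845)·(-1) + 0.5883·(-3) = -0.7845.
u_2 = a_2 + 0.7845·q_1 = (-1.1538, -1.6154, -2.5385).
‖u_2‖ = 3.2225, so q_2 = (-0.3581, -0.5013, -0.7877).
q_1·a_3 = (-0.1961)·4 + (-0.7845)·3 + 0.5883·(-4) = -5.4913; q_2·a_3 = (-0.3581)·4 + (-0.5013)·3 + (-0.7877)·(-4) = 0.2148.
u_3 = a_3 + 5.4913·q_1 − 0.2148·q_2 = (3.0000, -1.2000, -0.6000).
‖u_3‖ = 3.2863, so q_3 = (0.9129, -0.3651, -0.1826).

Q = [[-0.1961, -0.3581, 0.9129], [-0.7845, -0.5013, -0.3651], [0.5883, -0.7877, -0.1826]], R = [[5.0990, -0.7845, -5.4913], [0.0000, 3.2225, 0.2148], [0.0000, 0.0000, 3.2863]]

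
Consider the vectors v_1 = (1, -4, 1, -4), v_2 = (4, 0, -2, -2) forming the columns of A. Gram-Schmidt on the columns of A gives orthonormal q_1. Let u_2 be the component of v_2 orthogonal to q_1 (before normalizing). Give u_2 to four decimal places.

q_1 = v_1/‖v_1‖ = (1, -4, 1, -4)/5.8310 = (0.1715, -0.6860, 0.1715, -0.6860).
r_{12} = q_1·v_2 = 1.7150.
u_2 = v_2 − 1.7150·q_1 = (3.7059, 1.1765, -2.2941, -0.8235).

u_2 = (3.7059, 1.1765, -2.2941, -0.8235)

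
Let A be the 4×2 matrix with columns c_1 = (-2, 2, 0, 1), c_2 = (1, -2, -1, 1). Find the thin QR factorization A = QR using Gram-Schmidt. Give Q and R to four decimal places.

c_1 = (-2, 2, 0, 1); ‖c_1‖ = 3.0000, so e_1 = (-0.6667, 0.6667, 0.0000, 0.3333).
e_1·c_2 = (-0.6667)·1 + 0.6667·(-2) + 0.0000·(-1) + 0.3333·1 = -1.6667.
u_2 = c_2 + 1.6667·e_1 = (-0.1111, -0.8889, -1.0000, 1.5556).
‖u_2‖ = 2.0548, so e_2 = (-0.0541, -0.4326, -0.4867, 0.7570).

Q = [[-0.6667, -0.0541], [0.6667, -0.4326], [0.0000, -0.4867], [0.3333, 0.7570]], R = [[3.0000, -1.6667], [0.0000, 2.0548]]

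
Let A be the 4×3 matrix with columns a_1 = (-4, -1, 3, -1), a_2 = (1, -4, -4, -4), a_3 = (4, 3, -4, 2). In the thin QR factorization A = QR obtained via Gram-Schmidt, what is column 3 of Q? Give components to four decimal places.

a_1 = (-4, -1, 3, -1); ‖a_1‖ = 5.1962, so q_1 = (-0.7698, -0.1925, 0.5774, -0.1925).
q_1·a_2 = (-0.7698)·1 + (-0.1925)·(-4) + 0.5774·(-4) + (-0.1925)·(-4) = -1.5396.
u_2 = a_2 + 1.5396·q_1 = (-0.1852, -4.2963, -3.1111, -4.2963).
‖u_2‖ = 6.8286, so q_2 = (-0.0271, -0.6292, -0.4556, -0.6292).
q_1·a_3 = (-0.7698)·4 + (-0.1925)·3 + 0.5774·(-4) + (-0.1925)·2 = -6.3509; q_2·a_3 = (-0.0271)·4 + (-0.6292)·3 + (-0.4556)·(-4) + (-0.6292)·2 = -1.4319.
u_3 = a_3 + 6.3509·q_1 + 1.4319·q_2 = (-0.9277, 0.8769, -0.9857, -0.1231).
‖u_3‖ = 1.6175, so q_3 = (-0.5735, 0.5421, -0.6094, -0.0761).

q_3 = (-0.5735, 0.5421, -0.6094, -0.0761)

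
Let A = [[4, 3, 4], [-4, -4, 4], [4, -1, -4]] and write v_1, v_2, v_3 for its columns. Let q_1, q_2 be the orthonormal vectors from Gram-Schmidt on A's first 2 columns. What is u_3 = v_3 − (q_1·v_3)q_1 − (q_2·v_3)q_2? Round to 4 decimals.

v_1 = (4, -4, 4); ‖v_1‖ = 6.9282, so q_1 = (0.5774, -0.5774, 0.5774).
q_1·v_2 = 0.5774·3 + (-0.5774)·(-4) + 0.5774·(-1) = 3.4641.
u_2 = v_2 − 3.4641·q_1 = (1.0000, -2.0000, -3.0000).
‖u_2‖ = 3.7417, so q_2 = (0.2673, -0.5345, -0.8018).
q_1·v_3 = 0.5774·4 + (-0.5774)·4 + 0.5774·(-4) = -2.3094; q_2·v_3 = 0.2673·4 + (-0.5345)·4 + (-0.8018)·(-4) = 2.1381.
u_3 = v_3 + 2.3094·q_1 − 2.1381·q_2 = (4.7619, 3.8095, -0.9524).

u_3 = (4.7619, 3.8095, -0.9524)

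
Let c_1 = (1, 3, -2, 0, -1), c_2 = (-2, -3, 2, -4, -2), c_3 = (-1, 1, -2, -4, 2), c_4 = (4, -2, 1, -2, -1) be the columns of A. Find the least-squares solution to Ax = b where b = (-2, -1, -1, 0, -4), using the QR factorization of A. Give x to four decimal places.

x = (0.9307, 0.9023, -0.6093, -0.4019)

q_1 = c_1/‖c_1‖ = (1, 3, -2, 0, -1)/3.8730 = (0.2582, 0.7746, -0.5164, 0.0000, -0.2582).
r_{12} = q_1·c_2 = -3.3566.
u_2 = c_2 + 3.3566·q_1 = (-1.1333, -0.4000, 0.2667, -4.0000, -2.8667).
‖u_2‖ = 5.0728, so q_2 = (-0.2234, -0.0789, 0.0526, -0.7885, -0.5651).
r_{13} = q_1·c_3 = 1.0328; r_{23} = q_2·c_3 = 2.0633.
u_3 = c_3 − 1.0328·q_1 − 2.0633·q_2 = (-0.8057, 0.3627, -1.5751, -2.3731, 3.4326).
‖u_3‖ = 4.5471, so q_3 = (-0.1772, 0.0798, -0.3464, -0.5219, 0.7549).
r_{14} = q_1·c_4 = -0.7746; r_{24} = q_2·c_4 = 1.4588; r_{34} = q_3·c_4 = -0.9258.
u_4 = c_4 + 0.7746·q_1 − 1.4588·q_2 + 0.9258·q_3 = (4.3619, -1.2111, 0.2026, -1.3329, 0.3233).
‖u_4‖ = 4.7344, so q_4 = (0.9213, -0.2558, 0.0428, -0.2815, 0.0683).
Qᵀb = (0.2582, 2.7335, -2.3986, -1.9027).
Back-substitute: x_4 = -1.9027/4.7344 = -0.4019.
x_3 = (-2.3986 + 0.9258·(-0.4019))/4.5471 = -0.6093.
x_2 = (2.7335 − 2.0633·(-0.6093) − 1.4588·(-0.4019))/5.0728 = 0.9023.
x_1 = (0.2582 + 3.3566·0.9023 − 1.0328·(-0.6093) + 0.7746·(-0.4019))/3.8730 = 0.9307.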